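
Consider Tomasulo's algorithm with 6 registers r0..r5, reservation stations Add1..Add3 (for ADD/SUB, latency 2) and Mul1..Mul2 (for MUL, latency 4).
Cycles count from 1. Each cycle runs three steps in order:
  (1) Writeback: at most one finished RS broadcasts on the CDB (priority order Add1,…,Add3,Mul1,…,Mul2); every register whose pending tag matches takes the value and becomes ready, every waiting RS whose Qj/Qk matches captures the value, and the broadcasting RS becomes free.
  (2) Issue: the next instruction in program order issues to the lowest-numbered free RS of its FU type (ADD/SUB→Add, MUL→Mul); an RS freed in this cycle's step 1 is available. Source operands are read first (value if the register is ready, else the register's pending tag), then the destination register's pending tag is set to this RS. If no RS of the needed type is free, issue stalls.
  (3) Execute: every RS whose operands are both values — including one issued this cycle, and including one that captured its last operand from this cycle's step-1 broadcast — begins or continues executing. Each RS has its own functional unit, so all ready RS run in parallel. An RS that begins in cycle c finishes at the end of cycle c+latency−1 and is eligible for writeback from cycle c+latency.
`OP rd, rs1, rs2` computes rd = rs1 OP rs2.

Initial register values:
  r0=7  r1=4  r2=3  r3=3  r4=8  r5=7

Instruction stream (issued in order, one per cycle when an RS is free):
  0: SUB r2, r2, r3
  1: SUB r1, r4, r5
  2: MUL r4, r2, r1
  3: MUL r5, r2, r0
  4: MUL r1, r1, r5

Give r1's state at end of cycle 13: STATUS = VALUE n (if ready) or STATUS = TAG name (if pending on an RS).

cycle 1: issue SUB r2<-Add1 // r0:7,r1:4,r2:Add1,r3:3,r4:8,r5:7
cycle 2: issue SUB r1<-Add2 // r0:7,r1:Add2,r2:Add1,r3:3,r4:8,r5:7
cycle 3: CDB Add1=0; issue MUL r4<-Mul1 // r0:7,r1:Add2,r2:0,r3:3,r4:Mul1,r5:7
cycle 4: CDB Add2=1; issue MUL r5<-Mul2 // r0:7,r1:1,r2:0,r3:3,r4:Mul1,r5:Mul2
cycle 5: stall // r0:7,r1:1,r2:0,r3:3,r4:Mul1,r5:Mul2
cycle 6: stall // r0:7,r1:1,r2:0,r3:3,r4:Mul1,r5:Mul2
cycle 7: stall // r0:7,r1:1,r2:0,r3:3,r4:Mul1,r5:Mul2
cycle 8: CDB Mul1=0; issue MUL r1<-Mul1 // r0:7,r1:Mul1,r2:0,r3:3,r4:0,r5:Mul2
cycle 9: CDB Mul2=0 // r0:7,r1:Mul1,r2:0,r3:3,r4:0,r5:0
cycle 10: - // r0:7,r1:Mul1,r2:0,r3:3,r4:0,r5:0
cycle 11: - // r0:7,r1:Mul1,r2:0,r3:3,r4:0,r5:0
cycle 12: - // r0:7,r1:Mul1,r2:0,r3:3,r4:0,r5:0
cycle 13: CDB Mul1=0 // r0:7,r1:0,r2:0,r3:3,r4:0,r5:0

STATUS = VALUE 0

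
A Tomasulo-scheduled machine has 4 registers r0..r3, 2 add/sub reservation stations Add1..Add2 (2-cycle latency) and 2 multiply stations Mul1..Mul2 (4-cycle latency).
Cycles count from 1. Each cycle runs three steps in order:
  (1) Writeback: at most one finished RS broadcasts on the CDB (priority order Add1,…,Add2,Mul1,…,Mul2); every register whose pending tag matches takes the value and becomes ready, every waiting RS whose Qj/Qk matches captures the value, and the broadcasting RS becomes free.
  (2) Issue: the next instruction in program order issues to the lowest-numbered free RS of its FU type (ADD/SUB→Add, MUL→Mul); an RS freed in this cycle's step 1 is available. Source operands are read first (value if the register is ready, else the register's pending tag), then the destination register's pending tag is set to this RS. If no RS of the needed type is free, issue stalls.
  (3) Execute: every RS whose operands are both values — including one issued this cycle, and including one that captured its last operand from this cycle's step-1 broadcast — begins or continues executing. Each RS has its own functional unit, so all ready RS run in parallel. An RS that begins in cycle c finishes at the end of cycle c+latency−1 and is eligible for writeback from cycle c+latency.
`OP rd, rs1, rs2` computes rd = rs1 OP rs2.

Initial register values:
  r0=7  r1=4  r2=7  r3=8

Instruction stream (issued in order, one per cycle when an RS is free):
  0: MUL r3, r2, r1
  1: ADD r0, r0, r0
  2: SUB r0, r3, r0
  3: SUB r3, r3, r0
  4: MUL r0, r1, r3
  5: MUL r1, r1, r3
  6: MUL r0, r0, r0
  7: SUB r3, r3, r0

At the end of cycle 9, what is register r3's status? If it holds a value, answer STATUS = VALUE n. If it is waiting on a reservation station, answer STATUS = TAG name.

STATUS = VALUE 14

cycle 1: issue MUL r3<-Mul1 // r0:7,r1:4,r2:7,r3:Mul1
cycle 2: issue ADD r0<-Add1 // r0:Add1,r1:4,r2:7,r3:Mul1
cycle 3: issue SUB r0<-Add2 // r0:Add2,r1:4,r2:7,r3:Mul1
cycle 4: CDB Add1=14; issue SUB r3<-Add1 // r0:Add2,r1:4,r2:7,r3:Add1
cycle 5: CDB Mul1=28; issue MUL r0<-Mul1 // r0:Mul1,r1:4,r2:7,r3:Add1
cycle 6: issue MUL r1<-Mul2 // r0:Mul1,r1:Mul2,r2:7,r3:Add1
cycle 7: CDB Add2=14; stall // r0:Mul1,r1:Mul2,r2:7,r3:Add1
cycle 8: stall // r0:Mul1,r1:Mul2,r2:7,r3:Add1
cycle 9: CDB Add1=14; stall // r0:Mul1,r1:Mul2,r2:7,r3:14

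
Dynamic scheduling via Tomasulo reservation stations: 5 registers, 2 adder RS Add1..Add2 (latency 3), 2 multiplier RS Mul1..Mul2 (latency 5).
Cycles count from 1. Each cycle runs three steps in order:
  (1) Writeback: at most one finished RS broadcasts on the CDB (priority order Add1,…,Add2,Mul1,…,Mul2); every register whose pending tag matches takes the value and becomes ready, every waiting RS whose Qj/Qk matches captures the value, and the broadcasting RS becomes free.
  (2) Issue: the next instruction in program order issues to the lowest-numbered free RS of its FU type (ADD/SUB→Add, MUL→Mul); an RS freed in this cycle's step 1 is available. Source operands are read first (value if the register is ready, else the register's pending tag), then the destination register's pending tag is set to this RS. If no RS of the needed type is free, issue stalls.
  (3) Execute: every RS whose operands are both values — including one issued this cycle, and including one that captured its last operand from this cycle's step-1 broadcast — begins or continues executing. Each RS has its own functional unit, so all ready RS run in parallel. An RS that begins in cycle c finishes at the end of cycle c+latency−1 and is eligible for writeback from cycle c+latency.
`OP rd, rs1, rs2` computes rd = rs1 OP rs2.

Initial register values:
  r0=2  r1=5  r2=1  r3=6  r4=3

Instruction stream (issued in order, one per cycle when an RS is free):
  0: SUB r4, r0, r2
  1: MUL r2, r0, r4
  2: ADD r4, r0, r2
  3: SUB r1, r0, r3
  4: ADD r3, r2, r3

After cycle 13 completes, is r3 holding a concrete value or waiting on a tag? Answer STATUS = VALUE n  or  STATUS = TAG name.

STATUS = VALUE 8

c1: issue SUB r4<-Add1 | r0:2,r1:5,r2:1,r3:6,r4:Add1
c2: issue MUL r2<-Mul1 | r0:2,r1:5,r2:Mul1,r3:6,r4:Add1
c3: issue ADD r4<-Add2 | r0:2,r1:5,r2:Mul1,r3:6,r4:Add2
c4: CDB Add1=1; issue SUB r1<-Add1 | r0:2,r1:Add1,r2:Mul1,r3:6,r4:Add2
c5: stall | r0:2,r1:Add1,r2:Mul1,r3:6,r4:Add2
c6: stall | r0:2,r1:Add1,r2:Mul1,r3:6,r4:Add2
c7: CDB Add1=-4; issue ADD r3<-Add1 | r0:2,r1:-4,r2:Mul1,r3:Add1,r4:Add2
c8: - | r0:2,r1:-4,r2:Mul1,r3:Add1,r4:Add2
c9: CDB Mul1=2 | r0:2,r1:-4,r2:2,r3:Add1,r4:Add2
c10: - | r0:2,r1:-4,r2:2,r3:Add1,r4:Add2
c11: - | r0:2,r1:-4,r2:2,r3:Add1,r4:Add2
c12: CDB Add1=8 | r0:2,r1:-4,r2:2,r3:8,r4:Add2
c13: CDB Add2=4 | r0:2,r1:-4,r2:2,r3:8,r4:4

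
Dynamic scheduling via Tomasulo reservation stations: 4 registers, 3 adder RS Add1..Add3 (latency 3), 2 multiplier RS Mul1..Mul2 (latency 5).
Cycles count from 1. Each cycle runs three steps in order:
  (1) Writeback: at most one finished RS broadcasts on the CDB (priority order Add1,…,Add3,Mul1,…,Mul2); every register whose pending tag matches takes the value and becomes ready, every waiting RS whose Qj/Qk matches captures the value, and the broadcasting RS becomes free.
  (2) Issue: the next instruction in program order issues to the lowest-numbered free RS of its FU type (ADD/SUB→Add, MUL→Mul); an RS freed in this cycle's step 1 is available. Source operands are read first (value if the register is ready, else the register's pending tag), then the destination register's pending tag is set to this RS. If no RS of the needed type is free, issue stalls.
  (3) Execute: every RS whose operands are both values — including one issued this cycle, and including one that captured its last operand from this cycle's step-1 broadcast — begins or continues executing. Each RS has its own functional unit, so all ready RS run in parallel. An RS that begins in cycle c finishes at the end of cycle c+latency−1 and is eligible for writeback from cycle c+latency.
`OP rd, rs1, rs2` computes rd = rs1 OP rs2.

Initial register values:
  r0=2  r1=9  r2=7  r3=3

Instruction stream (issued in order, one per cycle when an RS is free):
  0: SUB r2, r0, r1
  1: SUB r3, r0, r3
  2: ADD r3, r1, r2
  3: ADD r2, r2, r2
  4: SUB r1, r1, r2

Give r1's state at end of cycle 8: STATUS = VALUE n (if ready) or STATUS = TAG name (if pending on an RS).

cycle 1: issue SUB r2<-Add1 // r0:2,r1:9,r2:Add1,r3:3
cycle 2: issue SUB r3<-Add2 // r0:2,r1:9,r2:Add1,r3:Add2
cycle 3: issue ADD r3<-Add3 // r0:2,r1:9,r2:Add1,r3:Add3
cycle 4: CDB Add1=-7; issue ADD r2<-Add1 // r0:2,r1:9,r2:Add1,r3:Add3
cycle 5: CDB Add2=-1; issue SUB r1<-Add2 // r0:2,r1:Add2,r2:Add1,r3:Add3
cycle 6: - // r0:2,r1:Add2,r2:Add1,r3:Add3
cycle 7: CDB Add1=-14 // r0:2,r1:Add2,r2:-14,r3:Add3
cycle 8: CDB Add3=2 // r0:2,r1:Add2,r2:-14,r3:2

STATUS = TAG Add2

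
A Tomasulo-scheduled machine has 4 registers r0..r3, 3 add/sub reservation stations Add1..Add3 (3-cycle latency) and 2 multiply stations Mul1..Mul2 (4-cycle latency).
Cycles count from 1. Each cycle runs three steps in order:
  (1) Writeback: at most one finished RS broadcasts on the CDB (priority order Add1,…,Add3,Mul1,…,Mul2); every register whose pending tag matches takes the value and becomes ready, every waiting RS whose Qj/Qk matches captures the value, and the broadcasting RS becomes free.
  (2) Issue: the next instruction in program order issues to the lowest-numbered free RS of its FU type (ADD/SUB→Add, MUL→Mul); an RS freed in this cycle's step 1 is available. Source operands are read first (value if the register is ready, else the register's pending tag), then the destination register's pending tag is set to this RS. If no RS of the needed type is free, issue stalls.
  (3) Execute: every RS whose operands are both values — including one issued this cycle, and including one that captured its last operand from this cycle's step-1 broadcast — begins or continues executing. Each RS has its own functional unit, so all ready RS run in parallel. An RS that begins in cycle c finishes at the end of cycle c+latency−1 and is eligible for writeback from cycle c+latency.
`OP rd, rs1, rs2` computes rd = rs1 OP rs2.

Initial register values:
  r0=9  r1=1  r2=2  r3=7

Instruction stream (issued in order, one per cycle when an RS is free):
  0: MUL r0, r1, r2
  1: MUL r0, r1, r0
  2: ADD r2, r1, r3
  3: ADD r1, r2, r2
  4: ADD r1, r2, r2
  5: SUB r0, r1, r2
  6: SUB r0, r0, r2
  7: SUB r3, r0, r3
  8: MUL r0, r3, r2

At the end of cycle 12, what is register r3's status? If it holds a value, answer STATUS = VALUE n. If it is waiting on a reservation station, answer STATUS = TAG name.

STATUS = TAG Add3

cycle 1: issue MUL r0<-Mul1 // r0:Mul1,r1:1,r2:2,r3:7
cycle 2: issue MUL r0<-Mul2 // r0:Mul2,r1:1,r2:2,r3:7
cycle 3: issue ADD r2<-Add1 // r0:Mul2,r1:1,r2:Add1,r3:7
cycle 4: issue ADD r1<-Add2 // r0:Mul2,r1:Add2,r2:Add1,r3:7
cycle 5: CDB Mul1=2; issue ADD r1<-Add3 // r0:Mul2,r1:Add3,r2:Add1,r3:7
cycle 6: CDB Add1=8; issue SUB r0<-Add1 // r0:Add1,r1:Add3,r2:8,r3:7
cycle 7: stall // r0:Add1,r1:Add3,r2:8,r3:7
cycle 8: stall // r0:Add1,r1:Add3,r2:8,r3:7
cycle 9: CDB Add2=16; issue SUB r0<-Add2 // r0:Add2,r1:Add3,r2:8,r3:7
cycle 10: CDB Add3=16; issue SUB r3<-Add3 // r0:Add2,r1:16,r2:8,r3:Add3
cycle 11: CDB Mul2=2; issue MUL r0<-Mul1 // r0:Mul1,r1:16,r2:8,r3:Add3
cycle 12: - // r0:Mul1,r1:16,r2:8,r3:Add3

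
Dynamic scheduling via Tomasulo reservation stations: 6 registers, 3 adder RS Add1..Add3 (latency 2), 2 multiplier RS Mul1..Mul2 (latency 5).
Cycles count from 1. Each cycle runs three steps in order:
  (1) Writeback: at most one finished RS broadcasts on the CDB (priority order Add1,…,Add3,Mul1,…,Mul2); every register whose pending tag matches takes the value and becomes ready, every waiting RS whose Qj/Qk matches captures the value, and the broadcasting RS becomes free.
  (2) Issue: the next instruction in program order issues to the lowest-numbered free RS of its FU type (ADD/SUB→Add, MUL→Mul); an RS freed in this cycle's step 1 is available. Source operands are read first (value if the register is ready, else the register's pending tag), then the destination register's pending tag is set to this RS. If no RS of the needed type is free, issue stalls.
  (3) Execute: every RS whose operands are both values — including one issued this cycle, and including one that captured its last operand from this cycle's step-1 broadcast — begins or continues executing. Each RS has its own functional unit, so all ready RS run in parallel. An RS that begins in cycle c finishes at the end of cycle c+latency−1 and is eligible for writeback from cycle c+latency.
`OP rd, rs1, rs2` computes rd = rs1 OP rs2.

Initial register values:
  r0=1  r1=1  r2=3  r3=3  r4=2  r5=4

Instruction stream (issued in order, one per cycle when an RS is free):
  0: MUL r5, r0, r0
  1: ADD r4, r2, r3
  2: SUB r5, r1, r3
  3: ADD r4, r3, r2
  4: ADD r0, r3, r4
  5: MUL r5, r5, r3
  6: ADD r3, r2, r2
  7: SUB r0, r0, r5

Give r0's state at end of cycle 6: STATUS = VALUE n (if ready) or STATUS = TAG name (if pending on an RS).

STATUS = TAG Add2

  c1: issue MUL r5<-Mul1  regs: r0:1,r1:1,r2:3,r3:3,r4:2,r5:Mul1
  c2: issue ADD r4<-Add1  regs: r0:1,r1:1,r2:3,r3:3,r4:Add1,r5:Mul1
  c3: issue SUB r5<-Add2  regs: r0:1,r1:1,r2:3,r3:3,r4:Add1,r5:Add2
  c4: CDB Add1=6; issue ADD r4<-Add1  regs: r0:1,r1:1,r2:3,r3:3,r4:Add1,r5:Add2
  c5: CDB Add2=-2; issue ADD r0<-Add2  regs: r0:Add2,r1:1,r2:3,r3:3,r4:Add1,r5:-2
  c6: CDB Add1=6; issue MUL r5<-Mul2  regs: r0:Add2,r1:1,r2:3,r3:3,r4:6,r5:Mul2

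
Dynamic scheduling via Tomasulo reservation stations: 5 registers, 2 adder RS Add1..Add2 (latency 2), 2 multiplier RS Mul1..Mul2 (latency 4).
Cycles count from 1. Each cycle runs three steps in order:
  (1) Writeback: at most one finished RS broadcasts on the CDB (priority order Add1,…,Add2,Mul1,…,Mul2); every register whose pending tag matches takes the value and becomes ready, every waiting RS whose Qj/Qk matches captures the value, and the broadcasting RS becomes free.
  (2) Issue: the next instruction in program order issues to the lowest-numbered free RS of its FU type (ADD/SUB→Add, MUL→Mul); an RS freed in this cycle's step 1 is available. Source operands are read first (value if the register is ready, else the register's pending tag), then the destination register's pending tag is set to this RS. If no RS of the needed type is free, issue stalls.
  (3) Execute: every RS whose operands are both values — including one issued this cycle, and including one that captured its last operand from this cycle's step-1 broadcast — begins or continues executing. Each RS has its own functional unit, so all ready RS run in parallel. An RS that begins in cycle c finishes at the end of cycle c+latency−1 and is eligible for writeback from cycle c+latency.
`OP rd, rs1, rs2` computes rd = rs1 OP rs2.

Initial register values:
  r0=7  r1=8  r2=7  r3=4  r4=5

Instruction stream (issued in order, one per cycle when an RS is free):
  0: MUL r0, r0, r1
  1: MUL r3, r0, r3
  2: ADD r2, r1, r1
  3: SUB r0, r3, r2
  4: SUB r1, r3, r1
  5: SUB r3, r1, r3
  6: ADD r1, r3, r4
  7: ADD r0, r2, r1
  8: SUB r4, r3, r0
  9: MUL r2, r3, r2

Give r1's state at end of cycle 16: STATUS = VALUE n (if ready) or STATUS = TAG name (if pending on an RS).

STATUS = VALUE -3

  c1: issue MUL r0<-Mul1  regs: r0:Mul1,r1:8,r2:7,r3:4,r4:5
  c2: issue MUL r3<-Mul2  regs: r0:Mul1,r1:8,r2:7,r3:Mul2,r4:5
  c3: issue ADD r2<-Add1  regs: r0:Mul1,r1:8,r2:Add1,r3:Mul2,r4:5
  c4: issue SUB r0<-Add2  regs: r0:Add2,r1:8,r2:Add1,r3:Mul2,r4:5
  c5: CDB Add1=16; issue SUB r1<-Add1  regs: r0:Add2,r1:Add1,r2:16,r3:Mul2,r4:5
  c6: CDB Mul1=56; stall  regs: r0:Add2,r1:Add1,r2:16,r3:Mul2,r4:5
  c7: stall  regs: r0:Add2,r1:Add1,r2:16,r3:Mul2,r4:5
  c8: stall  regs: r0:Add2,r1:Add1,r2:16,r3:Mul2,r4:5
  c9: stall  regs: r0:Add2,r1:Add1,r2:16,r3:Mul2,r4:5
  c10: CDB Mul2=224; stall  regs: r0:Add2,r1:Add1,r2:16,r3:224,r4:5
  c11: stall  regs: r0:Add2,r1:Add1,r2:16,r3:224,r4:5
  c12: CDB Add1=216; issue SUB r3<-Add1  regs: r0:Add2,r1:216,r2:16,r3:Add1,r4:5
  c13: CDB Add2=208; issue ADD r1<-Add2  regs: r0:208,r1:Add2,r2:16,r3:Add1,r4:5
  c14: CDB Add1=-8; issue ADD r0<-Add1  regs: r0:Add1,r1:Add2,r2:16,r3:-8,r4:5
  c15: stall  regs: r0:Add1,r1:Add2,r2:16,r3:-8,r4:5
  c16: CDB Add2=-3; issue SUB r4<-Add2  regs: r0:Add1,r1:-3,r2:16,r3:-8,r4:Add2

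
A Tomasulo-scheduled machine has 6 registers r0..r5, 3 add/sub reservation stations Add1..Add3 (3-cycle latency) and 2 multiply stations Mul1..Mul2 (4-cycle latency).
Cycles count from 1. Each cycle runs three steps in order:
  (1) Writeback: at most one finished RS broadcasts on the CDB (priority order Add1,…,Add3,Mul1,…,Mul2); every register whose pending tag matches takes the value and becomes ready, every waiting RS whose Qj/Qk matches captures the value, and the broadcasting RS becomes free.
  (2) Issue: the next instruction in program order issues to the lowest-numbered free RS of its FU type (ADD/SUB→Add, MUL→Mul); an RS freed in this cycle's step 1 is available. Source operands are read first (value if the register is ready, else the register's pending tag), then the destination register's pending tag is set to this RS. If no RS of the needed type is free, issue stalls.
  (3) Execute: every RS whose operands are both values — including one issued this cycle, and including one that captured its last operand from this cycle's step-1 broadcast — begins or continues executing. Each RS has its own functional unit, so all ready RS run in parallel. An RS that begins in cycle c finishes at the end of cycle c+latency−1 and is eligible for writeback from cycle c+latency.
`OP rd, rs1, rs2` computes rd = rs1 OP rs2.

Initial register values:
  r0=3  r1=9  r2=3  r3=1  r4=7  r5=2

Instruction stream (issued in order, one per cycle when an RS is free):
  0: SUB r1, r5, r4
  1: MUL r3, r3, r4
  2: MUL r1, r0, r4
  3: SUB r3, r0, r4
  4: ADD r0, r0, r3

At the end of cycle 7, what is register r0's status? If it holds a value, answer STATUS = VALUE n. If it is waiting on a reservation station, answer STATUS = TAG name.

STATUS = TAG Add2

cycle 1: issue SUB r1<-Add1 // r0:3,r1:Add1,r2:3,r3:1,r4:7,r5:2
cycle 2: issue MUL r3<-Mul1 // r0:3,r1:Add1,r2:3,r3:Mul1,r4:7,r5:2
cycle 3: issue MUL r1<-Mul2 // r0:3,r1:Mul2,r2:3,r3:Mul1,r4:7,r5:2
cycle 4: CDB Add1=-5; issue SUB r3<-Add1 // r0:3,r1:Mul2,r2:3,r3:Add1,r4:7,r5:2
cycle 5: issue ADD r0<-Add2 // r0:Add2,r1:Mul2,r2:3,r3:Add1,r4:7,r5:2
cycle 6: CDB Mul1=7 // r0:Add2,r1:Mul2,r2:3,r3:Add1,r4:7,r5:2
cycle 7: CDB Add1=-4 // r0:Add2,r1:Mul2,r2:3,r3:-4,r4:7,r5:2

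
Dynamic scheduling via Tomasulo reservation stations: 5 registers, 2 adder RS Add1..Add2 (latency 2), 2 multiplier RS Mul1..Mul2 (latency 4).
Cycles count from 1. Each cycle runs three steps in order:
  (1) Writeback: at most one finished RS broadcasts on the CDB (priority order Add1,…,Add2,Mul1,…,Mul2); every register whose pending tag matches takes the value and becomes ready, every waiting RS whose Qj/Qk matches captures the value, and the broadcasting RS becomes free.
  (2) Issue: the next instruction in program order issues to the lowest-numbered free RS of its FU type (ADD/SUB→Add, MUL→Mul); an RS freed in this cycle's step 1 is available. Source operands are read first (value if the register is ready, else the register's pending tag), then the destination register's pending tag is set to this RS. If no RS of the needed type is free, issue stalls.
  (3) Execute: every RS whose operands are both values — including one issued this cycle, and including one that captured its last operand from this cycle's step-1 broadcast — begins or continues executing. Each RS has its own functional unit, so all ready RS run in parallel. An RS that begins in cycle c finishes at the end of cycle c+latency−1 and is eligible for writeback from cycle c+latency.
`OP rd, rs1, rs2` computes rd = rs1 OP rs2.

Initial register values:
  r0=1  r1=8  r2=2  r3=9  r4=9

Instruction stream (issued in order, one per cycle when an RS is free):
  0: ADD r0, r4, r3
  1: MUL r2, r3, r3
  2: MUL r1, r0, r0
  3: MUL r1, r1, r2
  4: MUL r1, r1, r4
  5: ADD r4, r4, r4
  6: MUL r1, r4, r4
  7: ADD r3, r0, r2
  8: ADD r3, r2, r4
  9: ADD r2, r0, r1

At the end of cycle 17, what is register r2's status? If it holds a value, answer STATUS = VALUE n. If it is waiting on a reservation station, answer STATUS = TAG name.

STATUS = TAG Add1

c1: issue ADD r0<-Add1 | r0:Add1,r1:8,r2:2,r3:9,r4:9
c2: issue MUL r2<-Mul1 | r0:Add1,r1:8,r2:Mul1,r3:9,r4:9
c3: CDB Add1=18; issue MUL r1<-Mul2 | r0:18,r1:Mul2,r2:Mul1,r3:9,r4:9
c4: stall | r0:18,r1:Mul2,r2:Mul1,r3:9,r4:9
c5: stall | r0:18,r1:Mul2,r2:Mul1,r3:9,r4:9
c6: CDB Mul1=81; issue MUL r1<-Mul1 | r0:18,r1:Mul1,r2:81,r3:9,r4:9
c7: CDB Mul2=324; issue MUL r1<-Mul2 | r0:18,r1:Mul2,r2:81,r3:9,r4:9
c8: issue ADD r4<-Add1 | r0:18,r1:Mul2,r2:81,r3:9,r4:Add1
c9: stall | r0:18,r1:Mul2,r2:81,r3:9,r4:Add1
c10: CDB Add1=18; stall | r0:18,r1:Mul2,r2:81,r3:9,r4:18
c11: CDB Mul1=26244; issue MUL r1<-Mul1 | r0:18,r1:Mul1,r2:81,r3:9,r4:18
c12: issue ADD r3<-Add1 | r0:18,r1:Mul1,r2:81,r3:Add1,r4:18
c13: issue ADD r3<-Add2 | r0:18,r1:Mul1,r2:81,r3:Add2,r4:18
c14: CDB Add1=99; issue ADD r2<-Add1 | r0:18,r1:Mul1,r2:Add1,r3:Add2,r4:18
c15: CDB Add2=99 | r0:18,r1:Mul1,r2:Add1,r3:99,r4:18
c16: CDB Mul1=324 | r0:18,r1:324,r2:Add1,r3:99,r4:18
c17: CDB Mul2=236196 | r0:18,r1:324,r2:Add1,r3:99,r4:18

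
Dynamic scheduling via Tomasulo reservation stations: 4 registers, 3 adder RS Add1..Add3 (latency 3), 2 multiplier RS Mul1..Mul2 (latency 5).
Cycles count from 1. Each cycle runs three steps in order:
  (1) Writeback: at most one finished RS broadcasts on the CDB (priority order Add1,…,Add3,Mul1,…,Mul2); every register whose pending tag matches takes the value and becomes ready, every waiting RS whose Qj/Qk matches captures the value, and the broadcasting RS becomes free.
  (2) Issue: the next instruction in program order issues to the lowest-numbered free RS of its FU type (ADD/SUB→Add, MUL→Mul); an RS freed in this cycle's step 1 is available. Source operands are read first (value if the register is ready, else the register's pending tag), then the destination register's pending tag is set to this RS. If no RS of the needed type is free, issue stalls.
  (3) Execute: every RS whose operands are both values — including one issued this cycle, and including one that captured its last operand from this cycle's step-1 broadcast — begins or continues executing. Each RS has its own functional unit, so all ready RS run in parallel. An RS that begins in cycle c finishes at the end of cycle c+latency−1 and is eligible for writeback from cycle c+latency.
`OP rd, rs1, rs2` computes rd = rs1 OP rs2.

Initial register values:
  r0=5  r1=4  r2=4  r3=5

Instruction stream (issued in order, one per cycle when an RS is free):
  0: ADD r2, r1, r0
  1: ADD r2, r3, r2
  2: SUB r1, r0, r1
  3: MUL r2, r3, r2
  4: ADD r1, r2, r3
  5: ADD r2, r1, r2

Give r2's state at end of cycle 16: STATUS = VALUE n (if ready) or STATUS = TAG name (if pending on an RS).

STATUS = TAG Add3

c1: issue ADD r2<-Add1 | r0:5,r1:4,r2:Add1,r3:5
c2: issue ADD r2<-Add2 | r0:5,r1:4,r2:Add2,r3:5
c3: issue SUB r1<-Add3 | r0:5,r1:Add3,r2:Add2,r3:5
c4: CDB Add1=9; issue MUL r2<-Mul1 | r0:5,r1:Add3,r2:Mul1,r3:5
c5: issue ADD r1<-Add1 | r0:5,r1:Add1,r2:Mul1,r3:5
c6: CDB Add3=1; issue ADD r2<-Add3 | r0:5,r1:Add1,r2:Add3,r3:5
c7: CDB Add2=14 | r0:5,r1:Add1,r2:Add3,r3:5
c8: - | r0:5,r1:Add1,r2:Add3,r3:5
c9: - | r0:5,r1:Add1,r2:Add3,r3:5
c10: - | r0:5,r1:Add1,r2:Add3,r3:5
c11: - | r0:5,r1:Add1,r2:Add3,r3:5
c12: CDB Mul1=70 | r0:5,r1:Add1,r2:Add3,r3:5
c13: - | r0:5,r1:Add1,r2:Add3,r3:5
c14: - | r0:5,r1:Add1,r2:Add3,r3:5
c15: CDB Add1=75 | r0:5,r1:75,r2:Add3,r3:5
c16: - | r0:5,r1:75,r2:Add3,r3:5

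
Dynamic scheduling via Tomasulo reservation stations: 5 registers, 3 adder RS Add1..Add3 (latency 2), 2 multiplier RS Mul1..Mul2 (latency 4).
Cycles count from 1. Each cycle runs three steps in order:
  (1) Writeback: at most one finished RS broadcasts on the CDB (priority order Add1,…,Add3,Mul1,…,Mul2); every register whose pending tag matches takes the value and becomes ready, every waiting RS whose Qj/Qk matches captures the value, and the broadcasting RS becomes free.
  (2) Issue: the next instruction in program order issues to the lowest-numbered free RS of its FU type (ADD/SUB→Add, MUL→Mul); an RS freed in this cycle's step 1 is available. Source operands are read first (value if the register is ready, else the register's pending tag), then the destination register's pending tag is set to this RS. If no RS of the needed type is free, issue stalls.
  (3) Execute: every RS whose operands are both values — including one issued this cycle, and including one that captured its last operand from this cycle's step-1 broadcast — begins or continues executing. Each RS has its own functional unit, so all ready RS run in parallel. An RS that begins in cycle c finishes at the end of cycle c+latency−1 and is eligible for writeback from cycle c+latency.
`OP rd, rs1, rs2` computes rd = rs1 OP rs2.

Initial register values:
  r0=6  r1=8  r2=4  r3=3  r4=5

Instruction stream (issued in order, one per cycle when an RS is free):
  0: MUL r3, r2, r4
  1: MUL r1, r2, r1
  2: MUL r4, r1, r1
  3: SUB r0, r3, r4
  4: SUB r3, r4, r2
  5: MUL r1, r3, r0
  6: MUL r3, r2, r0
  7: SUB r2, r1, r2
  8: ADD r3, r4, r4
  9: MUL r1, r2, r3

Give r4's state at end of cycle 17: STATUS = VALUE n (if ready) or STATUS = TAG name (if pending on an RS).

c1: issue MUL r3<-Mul1 | r0:6,r1:8,r2:4,r3:Mul1,r4:5
c2: issue MUL r1<-Mul2 | r0:6,r1:Mul2,r2:4,r3:Mul1,r4:5
c3: stall | r0:6,r1:Mul2,r2:4,r3:Mul1,r4:5
c4: stall | r0:6,r1:Mul2,r2:4,r3:Mul1,r4:5
c5: CDB Mul1=20; issue MUL r4<-Mul1 | r0:6,r1:Mul2,r2:4,r3:20,r4:Mul1
c6: CDB Mul2=32; issue SUB r0<-Add1 | r0:Add1,r1:32,r2:4,r3:20,r4:Mul1
c7: issue SUB r3<-Add2 | r0:Add1,r1:32,r2:4,r3:Add2,r4:Mul1
c8: issue MUL r1<-Mul2 | r0:Add1,r1:Mul2,r2:4,r3:Add2,r4:Mul1
c9: stall | r0:Add1,r1:Mul2,r2:4,r3:Add2,r4:Mul1
c10: CDB Mul1=1024; issue MUL r3<-Mul1 | r0:Add1,r1:Mul2,r2:4,r3:Mul1,r4:1024
c11: issue SUB r2<-Add3 | r0:Add1,r1:Mul2,r2:Add3,r3:Mul1,r4:1024
c12: CDB Add1=-1004; issue ADD r3<-Add1 | r0:-1004,r1:Mul2,r2:Add3,r3:Add1,r4:1024
c13: CDB Add2=1020; stall | r0:-1004,r1:Mul2,r2:Add3,r3:Add1,r4:1024
c14: CDB Add1=2048; stall | r0:-1004,r1:Mul2,r2:Add3,r3:2048,r4:1024
c15: stall | r0:-1004,r1:Mul2,r2:Add3,r3:2048,r4:1024
c16: CDB Mul1=-4016; issue MUL r1<-Mul1 | r0:-1004,r1:Mul1,r2:Add3,r3:2048,r4:1024
c17: CDB Mul2=-1024080 | r0:-1004,r1:Mul1,r2:Add3,r3:2048,r4:1024

STATUS = VALUE 1024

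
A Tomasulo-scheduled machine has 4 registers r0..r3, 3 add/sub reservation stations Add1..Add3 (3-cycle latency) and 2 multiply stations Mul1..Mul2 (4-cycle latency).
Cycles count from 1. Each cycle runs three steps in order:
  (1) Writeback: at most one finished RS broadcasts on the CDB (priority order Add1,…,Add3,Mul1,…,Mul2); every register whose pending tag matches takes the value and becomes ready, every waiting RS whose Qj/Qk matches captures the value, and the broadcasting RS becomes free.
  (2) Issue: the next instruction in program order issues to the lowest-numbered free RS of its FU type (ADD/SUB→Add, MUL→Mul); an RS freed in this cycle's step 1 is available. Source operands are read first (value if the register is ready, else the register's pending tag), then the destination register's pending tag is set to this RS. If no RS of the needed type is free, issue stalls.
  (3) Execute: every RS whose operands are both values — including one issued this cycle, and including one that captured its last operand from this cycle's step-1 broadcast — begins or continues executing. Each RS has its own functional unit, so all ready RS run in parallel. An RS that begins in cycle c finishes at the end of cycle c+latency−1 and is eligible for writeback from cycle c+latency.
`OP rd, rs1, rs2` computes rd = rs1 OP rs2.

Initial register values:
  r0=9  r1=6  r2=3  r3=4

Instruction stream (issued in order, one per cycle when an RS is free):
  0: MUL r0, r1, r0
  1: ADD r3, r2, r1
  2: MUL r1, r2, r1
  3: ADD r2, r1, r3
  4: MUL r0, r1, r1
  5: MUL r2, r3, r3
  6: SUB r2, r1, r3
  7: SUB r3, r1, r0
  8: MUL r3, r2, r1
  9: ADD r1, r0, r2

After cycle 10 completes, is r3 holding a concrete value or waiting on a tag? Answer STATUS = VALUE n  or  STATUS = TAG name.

STATUS = TAG Add3

  c1: issue MUL r0<-Mul1  regs: r0:Mul1,r1:6,r2:3,r3:4
  c2: issue ADD r3<-Add1  regs: r0:Mul1,r1:6,r2:3,r3:Add1
  c3: issue MUL r1<-Mul2  regs: r0:Mul1,r1:Mul2,r2:3,r3:Add1
  c4: issue ADD r2<-Add2  regs: r0:Mul1,r1:Mul2,r2:Add2,r3:Add1
  c5: CDB Add1=9; stall  regs: r0:Mul1,r1:Mul2,r2:Add2,r3:9
  c6: CDB Mul1=54; issue MUL r0<-Mul1  regs: r0:Mul1,r1:Mul2,r2:Add2,r3:9
  c7: CDB Mul2=18; issue MUL r2<-Mul2  regs: r0:Mul1,r1:18,r2:Mul2,r3:9
  c8: issue SUB r2<-Add1  regs: r0:Mul1,r1:18,r2:Add1,r3:9
  c9: issue SUB r3<-Add3  regs: r0:Mul1,r1:18,r2:Add1,r3:Add3
  c10: CDB Add2=27; stall  regs: r0:Mul1,r1:18,r2:Add1,r3:Add3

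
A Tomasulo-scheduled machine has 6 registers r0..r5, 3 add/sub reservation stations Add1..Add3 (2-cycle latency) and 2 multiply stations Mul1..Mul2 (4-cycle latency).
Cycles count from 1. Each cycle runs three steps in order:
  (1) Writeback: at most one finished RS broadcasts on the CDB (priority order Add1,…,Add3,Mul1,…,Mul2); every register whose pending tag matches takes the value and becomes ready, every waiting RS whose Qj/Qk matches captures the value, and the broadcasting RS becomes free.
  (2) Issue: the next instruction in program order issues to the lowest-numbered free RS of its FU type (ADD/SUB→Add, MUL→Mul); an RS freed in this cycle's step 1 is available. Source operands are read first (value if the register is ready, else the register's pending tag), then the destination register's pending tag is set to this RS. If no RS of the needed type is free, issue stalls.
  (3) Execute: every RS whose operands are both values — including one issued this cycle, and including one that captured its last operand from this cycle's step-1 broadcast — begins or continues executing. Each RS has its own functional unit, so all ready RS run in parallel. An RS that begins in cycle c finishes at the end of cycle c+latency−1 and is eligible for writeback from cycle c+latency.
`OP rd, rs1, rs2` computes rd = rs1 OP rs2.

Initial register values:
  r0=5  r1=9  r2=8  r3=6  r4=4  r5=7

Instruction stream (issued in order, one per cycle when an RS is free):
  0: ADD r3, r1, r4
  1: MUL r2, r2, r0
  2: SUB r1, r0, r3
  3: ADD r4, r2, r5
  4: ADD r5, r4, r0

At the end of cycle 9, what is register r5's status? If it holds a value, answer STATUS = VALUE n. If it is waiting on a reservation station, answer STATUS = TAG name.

STATUS = TAG Add1

cycle 1: issue ADD r3<-Add1 // r0:5,r1:9,r2:8,r3:Add1,r4:4,r5:7
cycle 2: issue MUL r2<-Mul1 // r0:5,r1:9,r2:Mul1,r3:Add1,r4:4,r5:7
cycle 3: CDB Add1=13; issue SUB r1<-Add1 // r0:5,r1:Add1,r2:Mul1,r3:13,r4:4,r5:7
cycle 4: issue ADD r4<-Add2 // r0:5,r1:Add1,r2:Mul1,r3:13,r4:Add2,r5:7
cycle 5: CDB Add1=-8; issue ADD r5<-Add1 // r0:5,r1:-8,r2:Mul1,r3:13,r4:Add2,r5:Add1
cycle 6: CDB Mul1=40 // r0:5,r1:-8,r2:40,r3:13,r4:Add2,r5:Add1
cycle 7: - // r0:5,r1:-8,r2:40,r3:13,r4:Add2,r5:Add1
cycle 8: CDB Add2=47 // r0:5,r1:-8,r2:40,r3:13,r4:47,r5:Add1
cycle 9: - // r0:5,r1:-8,r2:40,r3:13,r4:47,r5:Add1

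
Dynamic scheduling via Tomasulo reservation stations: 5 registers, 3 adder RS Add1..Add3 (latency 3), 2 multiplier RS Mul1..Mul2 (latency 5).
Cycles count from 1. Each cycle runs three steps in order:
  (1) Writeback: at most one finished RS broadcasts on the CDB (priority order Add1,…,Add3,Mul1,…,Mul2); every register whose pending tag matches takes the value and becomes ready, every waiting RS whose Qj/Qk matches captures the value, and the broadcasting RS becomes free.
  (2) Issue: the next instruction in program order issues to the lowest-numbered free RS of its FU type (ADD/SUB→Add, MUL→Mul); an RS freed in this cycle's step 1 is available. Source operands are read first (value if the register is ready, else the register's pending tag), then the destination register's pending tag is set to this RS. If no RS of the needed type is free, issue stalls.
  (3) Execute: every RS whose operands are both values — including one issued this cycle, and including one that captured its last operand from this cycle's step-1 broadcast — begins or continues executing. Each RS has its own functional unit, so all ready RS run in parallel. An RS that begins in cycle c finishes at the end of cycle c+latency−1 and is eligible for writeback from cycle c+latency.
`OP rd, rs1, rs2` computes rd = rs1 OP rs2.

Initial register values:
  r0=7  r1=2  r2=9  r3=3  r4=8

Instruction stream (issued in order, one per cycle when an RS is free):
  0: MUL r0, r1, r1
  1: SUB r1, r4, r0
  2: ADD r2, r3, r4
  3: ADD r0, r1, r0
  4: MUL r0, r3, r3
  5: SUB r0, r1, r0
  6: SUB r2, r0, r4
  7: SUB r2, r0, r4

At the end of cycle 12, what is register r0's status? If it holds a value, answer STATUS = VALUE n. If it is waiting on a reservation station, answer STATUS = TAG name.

c1: issue MUL r0<-Mul1 | r0:Mul1,r1:2,r2:9,r3:3,r4:8
c2: issue SUB r1<-Add1 | r0:Mul1,r1:Add1,r2:9,r3:3,r4:8
c3: issue ADD r2<-Add2 | r0:Mul1,r1:Add1,r2:Add2,r3:3,r4:8
c4: issue ADD r0<-Add3 | r0:Add3,r1:Add1,r2:Add2,r3:3,r4:8
c5: issue MUL r0<-Mul2 | r0:Mul2,r1:Add1,r2:Add2,r3:3,r4:8
c6: CDB Add2=11; issue SUB r0<-Add2 | r0:Add2,r1:Add1,r2:11,r3:3,r4:8
c7: CDB Mul1=4; stall | r0:Add2,r1:Add1,r2:11,r3:3,r4:8
c8: stall | r0:Add2,r1:Add1,r2:11,r3:3,r4:8
c9: stall | r0:Add2,r1:Add1,r2:11,r3:3,r4:8
c10: CDB Add1=4; issue SUB r2<-Add1 | r0:Add2,r1:4,r2:Add1,r3:3,r4:8
c11: CDB Mul2=9; stall | r0:Add2,r1:4,r2:Add1,r3:3,r4:8
c12: stall | r0:Add2,r1:4,r2:Add1,r3:3,r4:8

STATUS = TAG Add2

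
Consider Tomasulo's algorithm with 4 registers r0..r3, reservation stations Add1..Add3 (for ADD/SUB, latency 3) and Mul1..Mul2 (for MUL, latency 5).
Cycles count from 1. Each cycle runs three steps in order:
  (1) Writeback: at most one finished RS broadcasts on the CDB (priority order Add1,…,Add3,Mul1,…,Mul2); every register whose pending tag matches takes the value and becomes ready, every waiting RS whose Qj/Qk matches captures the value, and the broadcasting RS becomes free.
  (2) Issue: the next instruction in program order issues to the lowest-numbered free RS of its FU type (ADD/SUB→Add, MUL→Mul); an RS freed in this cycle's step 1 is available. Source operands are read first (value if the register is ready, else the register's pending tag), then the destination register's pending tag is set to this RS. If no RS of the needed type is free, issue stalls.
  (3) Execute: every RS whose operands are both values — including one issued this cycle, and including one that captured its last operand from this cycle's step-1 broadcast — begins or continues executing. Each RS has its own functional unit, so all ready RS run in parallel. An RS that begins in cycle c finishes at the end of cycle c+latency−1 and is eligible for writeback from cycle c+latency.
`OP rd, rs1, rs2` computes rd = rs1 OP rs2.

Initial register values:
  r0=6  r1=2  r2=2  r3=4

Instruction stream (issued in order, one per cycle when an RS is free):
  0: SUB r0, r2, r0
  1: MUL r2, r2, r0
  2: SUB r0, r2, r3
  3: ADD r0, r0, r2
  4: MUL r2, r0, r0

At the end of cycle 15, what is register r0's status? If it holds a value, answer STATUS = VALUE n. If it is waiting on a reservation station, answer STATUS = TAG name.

STATUS = VALUE -20

  c1: issue SUB r0<-Add1  regs: r0:Add1,r1:2,r2:2,r3:4
  c2: issue MUL r2<-Mul1  regs: r0:Add1,r1:2,r2:Mul1,r3:4
  c3: issue SUB r0<-Add2  regs: r0:Add2,r1:2,r2:Mul1,r3:4
  c4: CDB Add1=-4; issue ADD r0<-Add1  regs: r0:Add1,r1:2,r2:Mul1,r3:4
  c5: issue MUL r2<-Mul2  regs: r0:Add1,r1:2,r2:Mul2,r3:4
  c6: -  regs: r0:Add1,r1:2,r2:Mul2,r3:4
  c7: -  regs: r0:Add1,r1:2,r2:Mul2,r3:4
  c8: -  regs: r0:Add1,r1:2,r2:Mul2,r3:4
  c9: CDB Mul1=-8  regs: r0:Add1,r1:2,r2:Mul2,r3:4
  c10: -  regs: r0:Add1,r1:2,r2:Mul2,r3:4
  c11: -  regs: r0:Add1,r1:2,r2:Mul2,r3:4
  c12: CDB Add2=-12  regs: r0:Add1,r1:2,r2:Mul2,r3:4
  c13: -  regs: r0:Add1,r1:2,r2:Mul2,r3:4
  c14: -  regs: r0:Add1,r1:2,r2:Mul2,r3:4
  c15: CDB Add1=-20  regs: r0:-20,r1:2,r2:Mul2,r3:4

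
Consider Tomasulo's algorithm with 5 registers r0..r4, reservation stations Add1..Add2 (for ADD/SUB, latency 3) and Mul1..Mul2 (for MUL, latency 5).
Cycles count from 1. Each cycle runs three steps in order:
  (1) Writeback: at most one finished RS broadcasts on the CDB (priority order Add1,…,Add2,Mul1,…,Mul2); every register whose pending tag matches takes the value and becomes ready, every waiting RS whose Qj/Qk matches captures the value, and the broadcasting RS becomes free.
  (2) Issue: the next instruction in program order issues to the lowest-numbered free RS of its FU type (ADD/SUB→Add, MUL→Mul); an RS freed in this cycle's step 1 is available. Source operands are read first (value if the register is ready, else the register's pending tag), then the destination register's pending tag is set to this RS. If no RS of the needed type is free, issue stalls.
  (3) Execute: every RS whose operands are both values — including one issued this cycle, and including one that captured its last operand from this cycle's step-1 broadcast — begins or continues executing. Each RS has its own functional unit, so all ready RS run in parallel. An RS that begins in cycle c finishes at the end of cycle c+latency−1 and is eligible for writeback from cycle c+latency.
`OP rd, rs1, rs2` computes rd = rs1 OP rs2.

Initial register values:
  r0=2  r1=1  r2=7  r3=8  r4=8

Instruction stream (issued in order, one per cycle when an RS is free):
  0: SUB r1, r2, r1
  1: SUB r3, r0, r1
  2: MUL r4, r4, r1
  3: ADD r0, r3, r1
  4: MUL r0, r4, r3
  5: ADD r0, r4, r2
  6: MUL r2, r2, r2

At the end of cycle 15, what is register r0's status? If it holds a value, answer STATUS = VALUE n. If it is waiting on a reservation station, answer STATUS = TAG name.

c1: issue SUB r1<-Add1 | r0:2,r1:Add1,r2:7,r3:8,r4:8
c2: issue SUB r3<-Add2 | r0:2,r1:Add1,r2:7,r3:Add2,r4:8
c3: issue MUL r4<-Mul1 | r0:2,r1:Add1,r2:7,r3:Add2,r4:Mul1
c4: CDB Add1=6; issue ADD r0<-Add1 | r0:Add1,r1:6,r2:7,r3:Add2,r4:Mul1
c5: issue MUL r0<-Mul2 | r0:Mul2,r1:6,r2:7,r3:Add2,r4:Mul1
c6: stall | r0:Mul2,r1:6,r2:7,r3:Add2,r4:Mul1
c7: CDB Add2=-4; issue ADD r0<-Add2 | r0:Add2,r1:6,r2:7,r3:-4,r4:Mul1
c8: stall | r0:Add2,r1:6,r2:7,r3:-4,r4:Mul1
c9: CDB Mul1=48; issue MUL r2<-Mul1 | r0:Add2,r1:6,r2:Mul1,r3:-4,r4:48
c10: CDB Add1=2 | r0:Add2,r1:6,r2:Mul1,r3:-4,r4:48
c11: - | r0:Add2,r1:6,r2:Mul1,r3:-4,r4:48
c12: CDB Add2=55 | r0:55,r1:6,r2:Mul1,r3:-4,r4:48
c13: - | r0:55,r1:6,r2:Mul1,r3:-4,r4:48
c14: CDB Mul1=49 | r0:55,r1:6,r2:49,r3:-4,r4:48
c15: CDB Mul2=-192 | r0:55,r1:6,r2:49,r3:-4,r4:48

STATUS = VALUE 55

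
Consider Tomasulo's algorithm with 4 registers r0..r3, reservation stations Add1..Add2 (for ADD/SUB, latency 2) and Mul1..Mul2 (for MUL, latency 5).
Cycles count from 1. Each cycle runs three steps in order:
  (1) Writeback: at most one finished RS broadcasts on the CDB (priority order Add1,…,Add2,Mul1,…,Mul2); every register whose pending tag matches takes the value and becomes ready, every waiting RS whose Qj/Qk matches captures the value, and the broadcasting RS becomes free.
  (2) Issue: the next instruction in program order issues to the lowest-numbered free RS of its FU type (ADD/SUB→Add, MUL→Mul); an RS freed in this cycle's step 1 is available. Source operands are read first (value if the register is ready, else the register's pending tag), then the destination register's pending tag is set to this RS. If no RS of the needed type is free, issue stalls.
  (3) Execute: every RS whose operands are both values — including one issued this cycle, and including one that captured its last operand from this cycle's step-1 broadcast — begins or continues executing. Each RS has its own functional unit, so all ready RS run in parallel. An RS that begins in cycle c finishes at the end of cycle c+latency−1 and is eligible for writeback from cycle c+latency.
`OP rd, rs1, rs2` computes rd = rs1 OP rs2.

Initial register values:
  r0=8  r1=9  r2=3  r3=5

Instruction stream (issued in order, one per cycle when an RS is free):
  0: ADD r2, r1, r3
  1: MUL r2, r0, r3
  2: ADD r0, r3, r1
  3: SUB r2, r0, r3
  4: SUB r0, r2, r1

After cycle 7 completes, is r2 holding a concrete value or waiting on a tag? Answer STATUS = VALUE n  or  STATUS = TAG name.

STATUS = VALUE 9

cycle 1: issue ADD r2<-Add1 // r0:8,r1:9,r2:Add1,r3:5
cycle 2: issue MUL r2<-Mul1 // r0:8,r1:9,r2:Mul1,r3:5
cycle 3: CDB Add1=14; issue ADD r0<-Add1 // r0:Add1,r1:9,r2:Mul1,r3:5
cycle 4: issue SUB r2<-Add2 // r0:Add1,r1:9,r2:Add2,r3:5
cycle 5: CDB Add1=14; issue SUB r0<-Add1 // r0:Add1,r1:9,r2:Add2,r3:5
cycle 6: - // r0:Add1,r1:9,r2:Add2,r3:5
cycle 7: CDB Add2=9 // r0:Add1,r1:9,r2:9,r3:5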